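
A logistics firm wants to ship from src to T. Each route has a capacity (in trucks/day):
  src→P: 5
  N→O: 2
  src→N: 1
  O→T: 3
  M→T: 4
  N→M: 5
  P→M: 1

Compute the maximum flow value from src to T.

2

Augment src→N→O→T: bottleneck 1. Total 1.
Augment src→P→M→T: bottleneck 1. Total 2.
No augmenting path remains in the residual graph.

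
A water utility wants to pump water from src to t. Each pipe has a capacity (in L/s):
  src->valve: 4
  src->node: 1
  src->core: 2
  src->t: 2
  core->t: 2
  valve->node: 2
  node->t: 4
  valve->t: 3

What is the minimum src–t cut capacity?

Max flow = 9 (via 5 augmenting paths).
In the residual at optimum, the set reachable from src is {src}.
Cut edges: src->core (cap 2), src->valve (cap 4), src->node (cap 1), src->t (cap 2). Sum = 9.

9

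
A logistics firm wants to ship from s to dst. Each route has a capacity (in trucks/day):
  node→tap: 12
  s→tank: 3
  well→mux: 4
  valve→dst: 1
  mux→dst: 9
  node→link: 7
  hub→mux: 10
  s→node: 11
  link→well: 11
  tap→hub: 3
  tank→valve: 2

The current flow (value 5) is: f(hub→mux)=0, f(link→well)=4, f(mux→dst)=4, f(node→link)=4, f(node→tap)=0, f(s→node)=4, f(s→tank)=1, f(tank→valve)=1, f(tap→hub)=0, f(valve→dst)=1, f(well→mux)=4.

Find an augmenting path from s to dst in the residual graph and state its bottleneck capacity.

s→node→tap→hub→mux→dst, bottleneck 3

Residual along s→node→tap→hub→mux→dst: s→node: 7, node→tap: 12, tap→hub: 3, hub→mux: 10, mux→dst: 5.
Bottleneck = min = 3.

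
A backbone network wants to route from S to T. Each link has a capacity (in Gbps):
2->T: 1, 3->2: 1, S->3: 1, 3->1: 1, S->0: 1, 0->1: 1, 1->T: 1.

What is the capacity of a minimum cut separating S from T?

2

Max flow = 2 (via 2 augmenting paths).
In the residual at optimum, the set reachable from S is {S}.
Cut edges: S->0 (cap 1), S->3 (cap 1). Sum = 2.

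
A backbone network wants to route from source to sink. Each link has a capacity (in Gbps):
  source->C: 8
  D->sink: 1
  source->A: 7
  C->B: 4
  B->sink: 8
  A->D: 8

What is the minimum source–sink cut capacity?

5

Max flow = 5 (via 2 augmenting paths).
In the residual at optimum, the set reachable from source is {A, C, D, source}.
Cut edges: C->B (cap 4), D->sink (cap 1). Sum = 5.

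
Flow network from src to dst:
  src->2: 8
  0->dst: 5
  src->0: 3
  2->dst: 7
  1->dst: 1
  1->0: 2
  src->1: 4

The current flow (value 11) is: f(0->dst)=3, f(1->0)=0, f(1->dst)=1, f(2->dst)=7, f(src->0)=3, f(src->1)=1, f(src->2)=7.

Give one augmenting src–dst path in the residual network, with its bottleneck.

src->1->0->dst, bottleneck 2

Residual along src->1->0->dst: src->1: 3, 1->0: 2, 0->dst: 2.
Bottleneck = min = 2.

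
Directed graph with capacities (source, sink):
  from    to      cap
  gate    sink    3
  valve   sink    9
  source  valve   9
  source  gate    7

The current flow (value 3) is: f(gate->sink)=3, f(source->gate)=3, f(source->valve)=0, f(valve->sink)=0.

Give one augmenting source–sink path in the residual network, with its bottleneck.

Residual along source->valve->sink: source->valve: 9, valve->sink: 9.
Bottleneck = min = 9.

source->valve->sink, bottleneck 9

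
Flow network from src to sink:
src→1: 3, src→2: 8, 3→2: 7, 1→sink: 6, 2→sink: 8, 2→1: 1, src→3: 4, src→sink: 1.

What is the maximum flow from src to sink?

13

Augment src→sink: bottleneck 1. Total 1.
Augment src→2→sink: bottleneck 8. Total 9.
Augment src→1→sink: bottleneck 3. Total 12.
Augment src→3→2→1→sink: bottleneck 1. Total 13.
No augmenting path remains in the residual graph.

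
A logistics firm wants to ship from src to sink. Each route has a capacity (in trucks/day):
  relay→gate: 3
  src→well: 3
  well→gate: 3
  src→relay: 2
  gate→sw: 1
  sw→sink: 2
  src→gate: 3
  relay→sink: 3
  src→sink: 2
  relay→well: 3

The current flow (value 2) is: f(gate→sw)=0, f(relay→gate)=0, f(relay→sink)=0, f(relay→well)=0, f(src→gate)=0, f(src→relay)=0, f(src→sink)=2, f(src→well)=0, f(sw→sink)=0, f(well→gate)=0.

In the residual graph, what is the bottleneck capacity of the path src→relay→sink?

2

Residual capacities along the path: src→relay: 2, relay→sink: 3.
Minimum is 2.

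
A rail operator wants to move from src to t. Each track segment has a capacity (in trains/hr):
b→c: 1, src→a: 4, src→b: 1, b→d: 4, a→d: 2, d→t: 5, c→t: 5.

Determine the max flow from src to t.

3

Augment src→a→d→t: bottleneck 2. Total 2.
Augment src→b→d→t: bottleneck 1. Total 3.
No augmenting path remains in the residual graph.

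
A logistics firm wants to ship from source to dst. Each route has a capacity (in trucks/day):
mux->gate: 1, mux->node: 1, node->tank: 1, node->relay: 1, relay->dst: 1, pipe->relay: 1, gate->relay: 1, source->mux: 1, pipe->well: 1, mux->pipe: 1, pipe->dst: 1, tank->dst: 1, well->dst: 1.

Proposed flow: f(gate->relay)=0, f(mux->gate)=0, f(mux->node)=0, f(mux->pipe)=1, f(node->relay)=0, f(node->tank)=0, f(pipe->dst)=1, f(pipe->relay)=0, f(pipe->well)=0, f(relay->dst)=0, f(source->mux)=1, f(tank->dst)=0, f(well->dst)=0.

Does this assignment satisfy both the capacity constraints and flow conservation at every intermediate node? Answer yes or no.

Every edge has 0 ≤ f(e) ≤ cap(e).
At each intermediate node, inflow equals outflow.

Yes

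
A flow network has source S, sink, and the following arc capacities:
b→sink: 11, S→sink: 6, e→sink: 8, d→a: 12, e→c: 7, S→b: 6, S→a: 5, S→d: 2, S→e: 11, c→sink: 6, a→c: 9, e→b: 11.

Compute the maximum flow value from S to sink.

Augment S→sink: bottleneck 6. Total 6.
Augment S→e→sink: bottleneck 8. Total 14.
Augment S→b→sink: bottleneck 6. Total 20.
Augment S→e→b→sink: bottleneck 3. Total 23.
Augment S→a→c→sink: bottleneck 5. Total 28.
Augment S→d→a→c→sink: bottleneck 1. Total 29.
No augmenting path remains in the residual graph.

29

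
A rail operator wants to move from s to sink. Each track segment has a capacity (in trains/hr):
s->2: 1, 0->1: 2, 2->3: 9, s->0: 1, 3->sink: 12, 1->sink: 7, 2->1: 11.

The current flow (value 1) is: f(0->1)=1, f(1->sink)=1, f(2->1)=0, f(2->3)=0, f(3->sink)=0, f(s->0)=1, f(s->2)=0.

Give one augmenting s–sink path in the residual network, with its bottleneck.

s->2->1->sink, bottleneck 1

Residual along s->2->1->sink: s->2: 1, 2->1: 11, 1->sink: 6.
Bottleneck = min = 1.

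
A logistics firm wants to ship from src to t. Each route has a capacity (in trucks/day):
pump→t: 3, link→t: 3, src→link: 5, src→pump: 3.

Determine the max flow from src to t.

6

Augment src→link→t: bottleneck 3. Total 3.
Augment src→pump→t: bottleneck 3. Total 6.
No augmenting path remains in the residual graph.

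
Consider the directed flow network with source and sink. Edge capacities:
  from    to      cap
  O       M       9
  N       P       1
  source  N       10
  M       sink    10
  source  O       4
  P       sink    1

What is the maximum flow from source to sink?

Augment source→N→P→sink: bottleneck 1. Total 1.
Augment source→O→M→sink: bottleneck 4. Total 5.
No augmenting path remains in the residual graph.

5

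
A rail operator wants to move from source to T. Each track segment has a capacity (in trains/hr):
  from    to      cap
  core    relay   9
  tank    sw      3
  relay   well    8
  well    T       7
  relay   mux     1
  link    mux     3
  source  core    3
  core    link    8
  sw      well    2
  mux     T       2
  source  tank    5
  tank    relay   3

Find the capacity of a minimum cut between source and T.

8

Max flow = 8 (via 4 augmenting paths).
In the residual at optimum, the set reachable from source is {source}.
Cut edges: source→tank (cap 5), source→core (cap 3). Sum = 8.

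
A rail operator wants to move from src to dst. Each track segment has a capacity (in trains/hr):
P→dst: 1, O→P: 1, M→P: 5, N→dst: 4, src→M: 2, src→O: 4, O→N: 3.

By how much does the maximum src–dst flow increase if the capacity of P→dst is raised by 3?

Original max flow = 4.
After raising cap(P→dst), augmenting paths through that edge carry 2 more units.
New max flow = 6. Increase = 2.

2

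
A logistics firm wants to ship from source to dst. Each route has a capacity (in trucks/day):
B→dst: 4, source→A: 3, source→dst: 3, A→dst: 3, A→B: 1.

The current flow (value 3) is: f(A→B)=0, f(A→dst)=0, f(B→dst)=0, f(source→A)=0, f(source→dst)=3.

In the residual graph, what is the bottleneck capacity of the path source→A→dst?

3

Residual capacities along the path: source→A: 3, A→dst: 3.
Minimum is 3.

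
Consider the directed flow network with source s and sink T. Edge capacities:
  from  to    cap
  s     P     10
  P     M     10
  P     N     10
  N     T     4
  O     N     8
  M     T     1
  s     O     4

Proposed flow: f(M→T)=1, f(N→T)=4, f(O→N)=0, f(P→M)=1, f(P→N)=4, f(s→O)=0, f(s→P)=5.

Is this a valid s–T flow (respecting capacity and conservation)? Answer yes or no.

Every edge has 0 ≤ f(e) ≤ cap(e).
At each intermediate node, inflow equals outflow.

Yes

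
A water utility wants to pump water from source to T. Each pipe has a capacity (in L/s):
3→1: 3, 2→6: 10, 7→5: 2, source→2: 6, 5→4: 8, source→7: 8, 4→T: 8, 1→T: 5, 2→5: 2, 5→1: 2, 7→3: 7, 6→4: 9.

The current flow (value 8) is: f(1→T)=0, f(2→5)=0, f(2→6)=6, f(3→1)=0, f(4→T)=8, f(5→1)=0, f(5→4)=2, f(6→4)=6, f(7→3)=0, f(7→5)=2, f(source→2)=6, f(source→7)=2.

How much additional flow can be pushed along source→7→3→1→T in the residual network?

3

Residual capacities along the path: source→7: 6, 7→3: 7, 3→1: 3, 1→T: 5.
Minimum is 3.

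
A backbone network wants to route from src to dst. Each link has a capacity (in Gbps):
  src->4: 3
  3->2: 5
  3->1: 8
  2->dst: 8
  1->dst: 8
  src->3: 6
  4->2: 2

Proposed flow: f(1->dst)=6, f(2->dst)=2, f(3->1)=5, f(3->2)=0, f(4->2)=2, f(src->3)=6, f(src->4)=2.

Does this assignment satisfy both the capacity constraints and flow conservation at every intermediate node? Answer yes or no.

No

Conservation fails at 3: inflow 6 ≠ outflow 5.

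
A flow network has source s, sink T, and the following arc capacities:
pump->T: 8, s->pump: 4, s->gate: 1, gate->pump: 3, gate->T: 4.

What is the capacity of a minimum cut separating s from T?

Max flow = 5 (via 2 augmenting paths).
In the residual at optimum, the set reachable from s is {s}.
Cut edges: s->gate (cap 1), s->pump (cap 4). Sum = 5.

5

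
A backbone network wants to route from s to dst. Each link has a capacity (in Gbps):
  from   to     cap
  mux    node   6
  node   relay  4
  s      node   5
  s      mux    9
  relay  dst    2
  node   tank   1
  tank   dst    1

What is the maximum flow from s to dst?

Augment s->node->relay->dst: bottleneck 2. Total 2.
Augment s->node->tank->dst: bottleneck 1. Total 3.
No augmenting path remains in the residual graph.

3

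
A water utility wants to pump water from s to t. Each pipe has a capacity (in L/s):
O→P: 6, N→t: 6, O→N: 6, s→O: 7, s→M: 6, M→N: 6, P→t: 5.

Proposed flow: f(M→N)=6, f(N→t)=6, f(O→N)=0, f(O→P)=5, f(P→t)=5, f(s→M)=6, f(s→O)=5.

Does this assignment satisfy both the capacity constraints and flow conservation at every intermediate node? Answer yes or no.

Yes

Every edge has 0 ≤ f(e) ≤ cap(e).
At each intermediate node, inflow equals outflow.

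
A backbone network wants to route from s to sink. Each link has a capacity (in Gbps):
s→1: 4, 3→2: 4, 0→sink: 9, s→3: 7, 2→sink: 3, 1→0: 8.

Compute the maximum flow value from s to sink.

Augment s→3→2→sink: bottleneck 3. Total 3.
Augment s→1→0→sink: bottleneck 4. Total 7.
No augmenting path remains in the residual graph.

7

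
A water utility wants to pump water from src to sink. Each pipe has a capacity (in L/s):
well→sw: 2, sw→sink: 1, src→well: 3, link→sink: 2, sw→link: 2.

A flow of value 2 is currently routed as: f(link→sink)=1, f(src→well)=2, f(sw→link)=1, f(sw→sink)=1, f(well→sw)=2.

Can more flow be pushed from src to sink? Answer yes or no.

No

Residual reachable from src: {src, well}; sink is not reachable.
Saturated cut: well→sw with total capacity 2 = current flow value. Flow is maximum.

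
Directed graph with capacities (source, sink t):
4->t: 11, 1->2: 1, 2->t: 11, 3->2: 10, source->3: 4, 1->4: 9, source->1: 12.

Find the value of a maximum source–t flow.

14

Augment source->1->4->t: bottleneck 9. Total 9.
Augment source->1->2->t: bottleneck 1. Total 10.
Augment source->3->2->t: bottleneck 4. Total 14.
No augmenting path remains in the residual graph.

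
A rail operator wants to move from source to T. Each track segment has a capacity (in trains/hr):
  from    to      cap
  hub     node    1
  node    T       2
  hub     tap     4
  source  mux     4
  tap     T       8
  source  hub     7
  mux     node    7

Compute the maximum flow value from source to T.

6

Augment source->mux->node->T: bottleneck 2. Total 2.
Augment source->hub->tap->T: bottleneck 4. Total 6.
No augmenting path remains in the residual graph.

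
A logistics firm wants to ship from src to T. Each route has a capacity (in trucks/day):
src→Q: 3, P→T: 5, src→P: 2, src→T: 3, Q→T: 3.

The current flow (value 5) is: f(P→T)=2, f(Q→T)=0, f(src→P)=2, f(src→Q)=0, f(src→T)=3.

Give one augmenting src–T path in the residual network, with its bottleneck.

src→Q→T, bottleneck 3

Residual along src→Q→T: src→Q: 3, Q→T: 3.
Bottleneck = min = 3.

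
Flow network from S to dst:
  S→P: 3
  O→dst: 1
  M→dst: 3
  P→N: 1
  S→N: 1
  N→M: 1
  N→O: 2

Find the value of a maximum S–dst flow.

2

Augment S→N→O→dst: bottleneck 1. Total 1.
Augment S→P→N→M→dst: bottleneck 1. Total 2.
No augmenting path remains in the residual graph.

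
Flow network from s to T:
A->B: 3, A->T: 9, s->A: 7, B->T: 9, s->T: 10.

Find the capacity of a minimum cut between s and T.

17

Max flow = 17 (via 2 augmenting paths).
In the residual at optimum, the set reachable from s is {s}.
Cut edges: s->A (cap 7), s->T (cap 10). Sum = 17.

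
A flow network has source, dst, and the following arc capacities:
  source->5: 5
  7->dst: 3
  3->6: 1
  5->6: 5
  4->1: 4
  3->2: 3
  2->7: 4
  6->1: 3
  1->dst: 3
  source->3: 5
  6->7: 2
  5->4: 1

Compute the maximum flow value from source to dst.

6

Augment source->5->4->1->dst: bottleneck 1. Total 1.
Augment source->5->6->1->dst: bottleneck 2. Total 3.
Augment source->5->6->7->dst: bottleneck 2. Total 5.
Augment source->3->2->7->dst: bottleneck 1. Total 6.
No augmenting path remains in the residual graph.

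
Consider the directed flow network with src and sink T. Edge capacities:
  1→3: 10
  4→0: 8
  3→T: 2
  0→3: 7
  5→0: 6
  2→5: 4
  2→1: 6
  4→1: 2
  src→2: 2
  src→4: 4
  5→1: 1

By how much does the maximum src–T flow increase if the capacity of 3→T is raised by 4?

Original max flow = 2.
After raising cap(3→T), augmenting paths through that edge carry 4 more units.
New max flow = 6. Increase = 4.

4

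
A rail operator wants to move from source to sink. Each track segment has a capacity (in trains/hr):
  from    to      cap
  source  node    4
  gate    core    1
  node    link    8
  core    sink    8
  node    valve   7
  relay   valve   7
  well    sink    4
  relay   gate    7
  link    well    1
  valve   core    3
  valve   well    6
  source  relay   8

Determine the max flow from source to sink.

Augment source->relay->gate->core->sink: bottleneck 1. Total 1.
Augment source->relay->valve->core->sink: bottleneck 3. Total 4.
Augment source->relay->valve->well->sink: bottleneck 4. Total 8.
No augmenting path remains in the residual graph.

8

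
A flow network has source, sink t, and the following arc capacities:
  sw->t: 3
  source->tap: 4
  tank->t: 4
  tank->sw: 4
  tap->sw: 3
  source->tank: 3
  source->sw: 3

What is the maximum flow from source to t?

6

Augment source->tank->t: bottleneck 3. Total 3.
Augment source->sw->t: bottleneck 3. Total 6.
No augmenting path remains in the residual graph.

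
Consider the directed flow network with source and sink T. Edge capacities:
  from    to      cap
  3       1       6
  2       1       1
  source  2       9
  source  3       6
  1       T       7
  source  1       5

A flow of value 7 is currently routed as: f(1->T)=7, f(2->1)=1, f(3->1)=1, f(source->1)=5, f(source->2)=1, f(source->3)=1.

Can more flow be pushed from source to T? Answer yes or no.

No

Residual reachable from source: {1, 2, 3, source}; T is not reachable.
Saturated cut: 1->T with total capacity 7 = current flow value. Flow is maximum.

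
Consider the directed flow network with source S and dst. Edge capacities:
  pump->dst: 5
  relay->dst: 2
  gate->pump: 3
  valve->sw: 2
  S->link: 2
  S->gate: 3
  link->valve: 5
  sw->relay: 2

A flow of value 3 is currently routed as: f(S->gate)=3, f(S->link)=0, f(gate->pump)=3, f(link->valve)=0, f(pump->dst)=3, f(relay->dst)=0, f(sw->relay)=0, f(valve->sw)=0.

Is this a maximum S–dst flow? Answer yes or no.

No

Residual path S->link->valve->sw->relay->dst has bottleneck 2 > 0.
Pushing 2 along it raises the flow to 5, so the given flow is not maximum.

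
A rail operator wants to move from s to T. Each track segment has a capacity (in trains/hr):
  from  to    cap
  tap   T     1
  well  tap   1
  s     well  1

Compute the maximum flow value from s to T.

Augment s→well→tap→T: bottleneck 1. Total 1.
No augmenting path remains in the residual graph.

1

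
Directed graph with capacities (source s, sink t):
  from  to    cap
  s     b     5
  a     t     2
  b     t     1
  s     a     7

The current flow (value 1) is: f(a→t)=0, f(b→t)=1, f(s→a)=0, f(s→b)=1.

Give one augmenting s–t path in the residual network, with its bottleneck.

s→a→t, bottleneck 2

Residual along s→a→t: s→a: 7, a→t: 2.
Bottleneck = min = 2.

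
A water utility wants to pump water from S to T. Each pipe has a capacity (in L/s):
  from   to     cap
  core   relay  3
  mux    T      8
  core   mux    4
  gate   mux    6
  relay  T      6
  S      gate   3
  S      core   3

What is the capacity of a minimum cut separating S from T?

Max flow = 6 (via 2 augmenting paths).
In the residual at optimum, the set reachable from S is {S}.
Cut edges: S→gate (cap 3), S→core (cap 3). Sum = 6.

6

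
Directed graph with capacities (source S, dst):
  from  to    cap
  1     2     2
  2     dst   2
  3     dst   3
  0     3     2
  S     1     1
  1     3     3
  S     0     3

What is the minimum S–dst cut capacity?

3

Max flow = 3 (via 2 augmenting paths).
In the residual at optimum, the set reachable from S is {0, S}.
Cut edges: S→1 (cap 1), 0→3 (cap 2). Sum = 3.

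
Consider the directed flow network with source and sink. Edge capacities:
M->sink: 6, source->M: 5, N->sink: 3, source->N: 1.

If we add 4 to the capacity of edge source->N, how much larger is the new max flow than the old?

2

Original max flow = 6.
After raising cap(source->N), augmenting paths through that edge carry 2 more units.
New max flow = 8. Increase = 2.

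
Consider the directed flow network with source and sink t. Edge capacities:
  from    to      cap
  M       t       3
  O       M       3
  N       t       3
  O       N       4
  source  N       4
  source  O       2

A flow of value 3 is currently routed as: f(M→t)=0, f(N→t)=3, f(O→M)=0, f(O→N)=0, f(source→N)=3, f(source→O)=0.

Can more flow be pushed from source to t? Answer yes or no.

Residual path source→O→M→t has bottleneck 2 > 0.
Pushing 2 along it raises the flow to 5, so the given flow is not maximum.

Yes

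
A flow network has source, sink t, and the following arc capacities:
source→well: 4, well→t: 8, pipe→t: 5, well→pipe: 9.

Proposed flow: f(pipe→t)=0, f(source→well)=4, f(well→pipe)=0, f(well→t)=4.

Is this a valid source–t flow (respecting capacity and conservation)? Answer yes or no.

Yes

Every edge has 0 ≤ f(e) ≤ cap(e).
At each intermediate node, inflow equals outflow.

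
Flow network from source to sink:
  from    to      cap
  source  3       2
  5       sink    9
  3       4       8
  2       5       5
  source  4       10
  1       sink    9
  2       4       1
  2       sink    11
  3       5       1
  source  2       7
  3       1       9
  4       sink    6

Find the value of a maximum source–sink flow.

Augment source->2->sink: bottleneck 7. Total 7.
Augment source->4->sink: bottleneck 6. Total 13.
Augment source->3->1->sink: bottleneck 2. Total 15.
No augmenting path remains in the residual graph.

15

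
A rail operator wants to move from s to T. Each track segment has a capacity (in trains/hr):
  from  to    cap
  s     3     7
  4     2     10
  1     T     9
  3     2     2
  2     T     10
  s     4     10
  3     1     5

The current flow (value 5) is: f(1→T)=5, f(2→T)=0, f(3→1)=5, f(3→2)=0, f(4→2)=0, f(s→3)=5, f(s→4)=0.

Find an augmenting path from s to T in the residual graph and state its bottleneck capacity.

Residual along s→3→2→T: s→3: 2, 3→2: 2, 2→T: 10.
Bottleneck = min = 2.

s→3→2→T, bottleneck 2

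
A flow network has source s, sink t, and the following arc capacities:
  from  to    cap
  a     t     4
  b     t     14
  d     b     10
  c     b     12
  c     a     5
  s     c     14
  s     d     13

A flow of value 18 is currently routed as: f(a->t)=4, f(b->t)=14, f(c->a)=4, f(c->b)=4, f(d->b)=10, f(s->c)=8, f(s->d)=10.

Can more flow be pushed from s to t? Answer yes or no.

No

Residual reachable from s: {a, b, c, d, s}; t is not reachable.
Saturated cut: b->t, a->t with total capacity 18 = current flow value. Flow is maximum.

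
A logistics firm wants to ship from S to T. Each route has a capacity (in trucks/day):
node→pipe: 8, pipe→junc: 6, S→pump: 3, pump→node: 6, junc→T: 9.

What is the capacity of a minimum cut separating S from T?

3

Max flow = 3 (via 1 augmenting path).
In the residual at optimum, the set reachable from S is {S}.
Cut edges: S→pump (cap 3). Sum = 3.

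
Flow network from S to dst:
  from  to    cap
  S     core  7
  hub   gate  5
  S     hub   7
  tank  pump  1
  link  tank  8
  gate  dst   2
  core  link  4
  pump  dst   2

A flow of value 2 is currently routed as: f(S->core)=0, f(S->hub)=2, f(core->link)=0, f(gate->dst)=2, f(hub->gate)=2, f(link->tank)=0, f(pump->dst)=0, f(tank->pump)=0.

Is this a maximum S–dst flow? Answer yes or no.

No

Residual path S->core->link->tank->pump->dst has bottleneck 1 > 0.
Pushing 1 along it raises the flow to 3, so the given flow is not maximum.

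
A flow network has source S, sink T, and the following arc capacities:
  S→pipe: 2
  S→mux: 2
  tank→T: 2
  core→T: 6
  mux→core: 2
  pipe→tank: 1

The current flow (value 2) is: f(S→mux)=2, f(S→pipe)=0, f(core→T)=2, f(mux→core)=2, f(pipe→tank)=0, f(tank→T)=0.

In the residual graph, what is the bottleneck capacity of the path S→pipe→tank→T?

Residual capacities along the path: S→pipe: 2, pipe→tank: 1, tank→T: 2.
Minimum is 1.

1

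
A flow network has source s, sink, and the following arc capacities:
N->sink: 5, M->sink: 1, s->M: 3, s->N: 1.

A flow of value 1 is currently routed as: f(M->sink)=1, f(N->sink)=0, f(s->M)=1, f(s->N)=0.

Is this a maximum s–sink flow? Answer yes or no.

No

Residual path s->N->sink has bottleneck 1 > 0.
Pushing 1 along it raises the flow to 2, so the given flow is not maximum.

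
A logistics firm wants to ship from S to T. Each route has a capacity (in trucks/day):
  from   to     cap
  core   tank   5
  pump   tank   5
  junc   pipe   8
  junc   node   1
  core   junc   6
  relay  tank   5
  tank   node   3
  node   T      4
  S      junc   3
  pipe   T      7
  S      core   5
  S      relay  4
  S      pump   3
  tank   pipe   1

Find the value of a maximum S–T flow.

Augment S->junc->pipe->T: bottleneck 3. Total 3.
Augment S->relay->tank->pipe->T: bottleneck 1. Total 4.
Augment S->relay->tank->node->T: bottleneck 3. Total 7.
Augment S->core->junc->pipe->T: bottleneck 3. Total 10.
Augment S->core->junc->node->T: bottleneck 1. Total 11.
No augmenting path remains in the residual graph.

11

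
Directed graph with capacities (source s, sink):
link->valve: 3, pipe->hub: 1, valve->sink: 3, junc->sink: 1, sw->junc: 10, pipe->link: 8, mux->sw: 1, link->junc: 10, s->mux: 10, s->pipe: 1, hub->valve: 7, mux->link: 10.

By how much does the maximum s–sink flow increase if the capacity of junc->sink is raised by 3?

3

Original max flow = 4.
After raising cap(junc->sink), augmenting paths through that edge carry 3 more units.
New max flow = 7. Increase = 3.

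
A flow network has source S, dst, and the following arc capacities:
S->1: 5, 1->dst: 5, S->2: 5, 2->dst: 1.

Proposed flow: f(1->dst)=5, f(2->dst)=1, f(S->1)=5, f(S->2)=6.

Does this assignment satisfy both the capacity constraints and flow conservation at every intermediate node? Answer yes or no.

No

Capacity violated on S->2: flow 6 > capacity 5.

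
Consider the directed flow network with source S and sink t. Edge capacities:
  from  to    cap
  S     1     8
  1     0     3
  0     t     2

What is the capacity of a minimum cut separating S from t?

2

Max flow = 2 (via 1 augmenting path).
In the residual at optimum, the set reachable from S is {0, 1, S}.
Cut edges: 0→t (cap 2). Sum = 2.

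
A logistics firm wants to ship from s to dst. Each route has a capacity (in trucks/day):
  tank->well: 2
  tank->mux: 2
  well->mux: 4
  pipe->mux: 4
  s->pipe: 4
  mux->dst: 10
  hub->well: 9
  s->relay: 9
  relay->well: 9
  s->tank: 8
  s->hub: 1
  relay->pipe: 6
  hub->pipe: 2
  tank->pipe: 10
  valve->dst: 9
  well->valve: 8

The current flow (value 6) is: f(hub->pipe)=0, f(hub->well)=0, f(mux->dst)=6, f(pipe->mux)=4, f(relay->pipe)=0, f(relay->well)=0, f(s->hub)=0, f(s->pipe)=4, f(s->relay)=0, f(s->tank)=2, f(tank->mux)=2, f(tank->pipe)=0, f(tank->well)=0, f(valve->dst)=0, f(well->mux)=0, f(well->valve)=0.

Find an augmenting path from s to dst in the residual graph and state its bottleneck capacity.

Residual along s->hub->well->mux->dst: s->hub: 1, hub->well: 9, well->mux: 4, mux->dst: 4.
Bottleneck = min = 1.

s->hub->well->mux->dst, bottleneck 1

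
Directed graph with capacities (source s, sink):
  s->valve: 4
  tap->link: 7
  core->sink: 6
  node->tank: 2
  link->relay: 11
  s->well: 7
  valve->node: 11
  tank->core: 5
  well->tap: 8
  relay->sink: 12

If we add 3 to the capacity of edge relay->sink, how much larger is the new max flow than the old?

Original max flow = 9.
Edge relay->sink does not cross the min cut (source side {node, s, valve}), so extra capacity there cannot help.
New max flow = 9. Increase = 0.

0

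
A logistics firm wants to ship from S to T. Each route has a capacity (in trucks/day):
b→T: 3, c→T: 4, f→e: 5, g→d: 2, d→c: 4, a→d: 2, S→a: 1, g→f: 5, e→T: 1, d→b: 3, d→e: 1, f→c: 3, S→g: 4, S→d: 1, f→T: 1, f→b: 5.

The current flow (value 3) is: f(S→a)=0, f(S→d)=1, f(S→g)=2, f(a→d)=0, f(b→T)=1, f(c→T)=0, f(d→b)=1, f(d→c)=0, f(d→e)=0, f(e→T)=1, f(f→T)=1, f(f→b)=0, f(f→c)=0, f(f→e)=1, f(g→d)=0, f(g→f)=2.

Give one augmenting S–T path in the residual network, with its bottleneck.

S→g→f→c→T, bottleneck 2

Residual along S→g→f→c→T: S→g: 2, g→f: 3, f→c: 3, c→T: 4.
Bottleneck = min = 2.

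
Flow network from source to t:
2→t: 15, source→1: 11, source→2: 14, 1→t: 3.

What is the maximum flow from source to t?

17

Augment source→2→t: bottleneck 14. Total 14.
Augment source→1→t: bottleneck 3. Total 17.
No augmenting path remains in the residual graph.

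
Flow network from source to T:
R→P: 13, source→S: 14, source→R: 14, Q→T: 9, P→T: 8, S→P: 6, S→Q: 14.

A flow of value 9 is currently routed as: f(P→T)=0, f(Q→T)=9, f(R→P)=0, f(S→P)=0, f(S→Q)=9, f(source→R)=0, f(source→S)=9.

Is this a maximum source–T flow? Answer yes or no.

No

Residual path source→S→P→T has bottleneck 5 > 0.
Pushing 5 along it raises the flow to 14, so the given flow is not maximum.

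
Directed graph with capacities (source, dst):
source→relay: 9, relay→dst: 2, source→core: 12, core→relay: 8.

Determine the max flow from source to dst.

Augment source→relay→dst: bottleneck 2. Total 2.
No augmenting path remains in the residual graph.

2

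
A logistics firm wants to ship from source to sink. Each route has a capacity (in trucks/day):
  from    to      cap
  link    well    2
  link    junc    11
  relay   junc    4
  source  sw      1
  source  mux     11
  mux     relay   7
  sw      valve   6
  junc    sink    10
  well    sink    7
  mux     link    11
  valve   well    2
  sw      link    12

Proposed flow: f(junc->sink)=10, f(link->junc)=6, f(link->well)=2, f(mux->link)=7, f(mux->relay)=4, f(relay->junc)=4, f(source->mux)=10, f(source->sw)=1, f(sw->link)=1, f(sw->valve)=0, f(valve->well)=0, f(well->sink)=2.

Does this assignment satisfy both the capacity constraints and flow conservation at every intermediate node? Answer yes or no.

No

Conservation fails at mux: inflow 10 ≠ outflow 11.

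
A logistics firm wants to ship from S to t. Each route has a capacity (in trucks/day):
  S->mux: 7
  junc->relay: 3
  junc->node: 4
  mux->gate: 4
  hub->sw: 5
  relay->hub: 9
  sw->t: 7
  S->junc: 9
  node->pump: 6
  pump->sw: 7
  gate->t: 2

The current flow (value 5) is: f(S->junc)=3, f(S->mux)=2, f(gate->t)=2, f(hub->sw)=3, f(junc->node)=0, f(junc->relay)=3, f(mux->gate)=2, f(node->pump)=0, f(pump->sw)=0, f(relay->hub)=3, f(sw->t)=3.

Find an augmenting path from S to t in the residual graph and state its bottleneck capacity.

S->junc->node->pump->sw->t, bottleneck 4

Residual along S->junc->node->pump->sw->t: S->junc: 6, junc->node: 4, node->pump: 6, pump->sw: 7, sw->t: 4.
Bottleneck = min = 4.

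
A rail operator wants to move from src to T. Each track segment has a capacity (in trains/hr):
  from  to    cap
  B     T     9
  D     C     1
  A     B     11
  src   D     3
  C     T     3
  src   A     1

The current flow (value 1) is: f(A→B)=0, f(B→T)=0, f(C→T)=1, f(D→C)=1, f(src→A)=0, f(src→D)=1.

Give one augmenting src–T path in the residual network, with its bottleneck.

src→A→B→T, bottleneck 1

Residual along src→A→B→T: src→A: 1, A→B: 11, B→T: 9.
Bottleneck = min = 1.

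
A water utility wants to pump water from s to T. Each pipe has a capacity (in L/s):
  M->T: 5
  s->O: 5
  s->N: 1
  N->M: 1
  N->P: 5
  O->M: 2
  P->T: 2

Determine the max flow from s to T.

3

Augment s->N->P->T: bottleneck 1. Total 1.
Augment s->O->M->T: bottleneck 2. Total 3.
No augmenting path remains in the residual graph.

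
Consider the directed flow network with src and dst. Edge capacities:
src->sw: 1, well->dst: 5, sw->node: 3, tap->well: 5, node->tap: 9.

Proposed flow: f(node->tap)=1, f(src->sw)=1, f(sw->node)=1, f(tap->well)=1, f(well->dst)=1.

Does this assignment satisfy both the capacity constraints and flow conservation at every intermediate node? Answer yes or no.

Every edge has 0 ≤ f(e) ≤ cap(e).
At each intermediate node, inflow equals outflow.

Yes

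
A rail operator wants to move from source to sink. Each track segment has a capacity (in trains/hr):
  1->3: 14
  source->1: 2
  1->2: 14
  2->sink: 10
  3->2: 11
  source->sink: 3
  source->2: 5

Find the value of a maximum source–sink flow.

Augment source->sink: bottleneck 3. Total 3.
Augment source->2->sink: bottleneck 5. Total 8.
Augment source->1->2->sink: bottleneck 2. Total 10.
No augmenting path remains in the residual graph.

10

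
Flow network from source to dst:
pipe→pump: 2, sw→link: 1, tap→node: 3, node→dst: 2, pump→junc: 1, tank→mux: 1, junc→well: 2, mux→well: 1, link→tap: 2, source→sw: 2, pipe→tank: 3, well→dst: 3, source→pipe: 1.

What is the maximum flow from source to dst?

2

Augment source→sw→link→tap→node→dst: bottleneck 1. Total 1.
Augment source→pipe→tank→mux→well→dst: bottleneck 1. Total 2.
No augmenting path remains in the residual graph.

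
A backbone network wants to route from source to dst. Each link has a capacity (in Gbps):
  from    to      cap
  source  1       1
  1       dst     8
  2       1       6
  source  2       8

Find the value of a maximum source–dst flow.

7

Augment source→1→dst: bottleneck 1. Total 1.
Augment source→2→1→dst: bottleneck 6. Total 7.
No augmenting path remains in the residual graph.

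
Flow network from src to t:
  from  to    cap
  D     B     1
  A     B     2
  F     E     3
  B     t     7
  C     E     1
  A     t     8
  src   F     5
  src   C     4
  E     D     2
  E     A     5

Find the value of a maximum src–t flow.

4

Augment src->C->E->A->t: bottleneck 1. Total 1.
Augment src->F->E->A->t: bottleneck 3. Total 4.
No augmenting path remains in the residual graph.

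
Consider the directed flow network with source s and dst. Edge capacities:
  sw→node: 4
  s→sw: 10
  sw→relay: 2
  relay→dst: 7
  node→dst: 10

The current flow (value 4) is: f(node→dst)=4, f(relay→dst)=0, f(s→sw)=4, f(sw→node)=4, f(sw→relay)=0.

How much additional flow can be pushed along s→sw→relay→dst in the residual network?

2

Residual capacities along the path: s→sw: 6, sw→relay: 2, relay→dst: 7.
Minimum is 2.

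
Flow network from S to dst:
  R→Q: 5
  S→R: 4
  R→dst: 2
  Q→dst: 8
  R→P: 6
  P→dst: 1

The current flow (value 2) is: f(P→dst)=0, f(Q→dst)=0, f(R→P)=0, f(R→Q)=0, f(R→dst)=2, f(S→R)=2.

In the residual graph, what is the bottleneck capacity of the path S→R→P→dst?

Residual capacities along the path: S→R: 2, R→P: 6, P→dst: 1.
Minimum is 1.

1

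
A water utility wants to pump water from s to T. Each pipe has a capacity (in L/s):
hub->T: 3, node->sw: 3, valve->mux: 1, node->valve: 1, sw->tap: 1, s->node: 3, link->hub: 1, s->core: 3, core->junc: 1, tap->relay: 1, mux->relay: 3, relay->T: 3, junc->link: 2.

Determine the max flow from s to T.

3

Augment s->core->junc->link->hub->T: bottleneck 1. Total 1.
Augment s->node->valve->mux->relay->T: bottleneck 1. Total 2.
Augment s->node->sw->tap->relay->T: bottleneck 1. Total 3.
No augmenting path remains in the residual graph.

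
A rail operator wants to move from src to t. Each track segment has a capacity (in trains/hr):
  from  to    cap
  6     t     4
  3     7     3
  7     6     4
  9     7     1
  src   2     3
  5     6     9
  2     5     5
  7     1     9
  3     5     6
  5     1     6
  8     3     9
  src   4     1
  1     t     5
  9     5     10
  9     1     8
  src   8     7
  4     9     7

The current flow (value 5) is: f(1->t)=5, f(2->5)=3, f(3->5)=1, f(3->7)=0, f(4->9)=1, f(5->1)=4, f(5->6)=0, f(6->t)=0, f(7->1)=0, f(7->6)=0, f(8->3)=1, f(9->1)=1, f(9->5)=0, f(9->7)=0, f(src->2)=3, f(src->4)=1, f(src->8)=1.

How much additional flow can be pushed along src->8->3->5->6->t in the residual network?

4

Residual capacities along the path: src->8: 6, 8->3: 8, 3->5: 5, 5->6: 9, 6->t: 4.
Minimum is 4.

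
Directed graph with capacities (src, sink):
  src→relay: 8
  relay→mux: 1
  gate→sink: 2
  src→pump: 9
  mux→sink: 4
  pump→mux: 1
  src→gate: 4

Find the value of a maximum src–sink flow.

Augment src→gate→sink: bottleneck 2. Total 2.
Augment src→relay→mux→sink: bottleneck 1. Total 3.
Augment src→pump→mux→sink: bottleneck 1. Total 4.
No augmenting path remains in the residual graph.

4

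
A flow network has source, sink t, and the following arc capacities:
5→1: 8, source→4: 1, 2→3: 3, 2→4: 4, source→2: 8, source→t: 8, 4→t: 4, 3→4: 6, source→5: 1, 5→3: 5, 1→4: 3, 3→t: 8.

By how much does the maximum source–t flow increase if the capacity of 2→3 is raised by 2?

Original max flow = 16.
After raising cap(2→3), augmenting paths through that edge carry 2 more units.
New max flow = 18. Increase = 2.

2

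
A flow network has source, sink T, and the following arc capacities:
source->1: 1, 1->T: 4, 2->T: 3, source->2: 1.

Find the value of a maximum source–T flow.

2

Augment source->2->T: bottleneck 1. Total 1.
Augment source->1->T: bottleneck 1. Total 2.
No augmenting path remains in the residual graph.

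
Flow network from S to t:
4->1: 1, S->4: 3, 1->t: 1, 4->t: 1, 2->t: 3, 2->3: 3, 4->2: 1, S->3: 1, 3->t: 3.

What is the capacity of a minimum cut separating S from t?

4

Max flow = 4 (via 4 augmenting paths).
In the residual at optimum, the set reachable from S is {S}.
Cut edges: S->4 (cap 3), S->3 (cap 1). Sum = 4.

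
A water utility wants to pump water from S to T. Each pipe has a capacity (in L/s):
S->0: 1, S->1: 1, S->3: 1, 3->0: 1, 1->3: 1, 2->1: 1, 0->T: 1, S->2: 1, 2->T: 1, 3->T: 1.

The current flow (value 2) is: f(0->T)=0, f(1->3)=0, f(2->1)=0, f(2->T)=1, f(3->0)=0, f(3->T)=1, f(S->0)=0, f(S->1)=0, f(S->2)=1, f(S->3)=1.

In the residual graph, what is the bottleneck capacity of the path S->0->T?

Residual capacities along the path: S->0: 1, 0->T: 1.
Minimum is 1.

1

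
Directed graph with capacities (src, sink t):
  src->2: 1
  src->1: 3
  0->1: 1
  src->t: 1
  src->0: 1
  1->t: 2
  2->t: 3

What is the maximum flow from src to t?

Augment src->t: bottleneck 1. Total 1.
Augment src->2->t: bottleneck 1. Total 2.
Augment src->1->t: bottleneck 2. Total 4.
No augmenting path remains in the residual graph.

4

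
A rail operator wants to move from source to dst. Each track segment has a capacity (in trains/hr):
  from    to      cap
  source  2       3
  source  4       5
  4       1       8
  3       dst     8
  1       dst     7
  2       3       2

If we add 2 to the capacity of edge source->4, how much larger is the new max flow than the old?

2

Original max flow = 7.
After raising cap(source->4), augmenting paths through that edge carry 2 more units.
New max flow = 9. Increase = 2.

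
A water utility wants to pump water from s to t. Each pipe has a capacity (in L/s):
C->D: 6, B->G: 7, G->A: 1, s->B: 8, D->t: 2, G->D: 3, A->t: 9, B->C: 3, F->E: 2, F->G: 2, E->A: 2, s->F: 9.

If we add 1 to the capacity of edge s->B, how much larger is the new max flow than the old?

0

Original max flow = 5.
Edge s->B does not cross the min cut (source side {B, C, D, F, G, s}), so extra capacity there cannot help.
New max flow = 5. Increase = 0.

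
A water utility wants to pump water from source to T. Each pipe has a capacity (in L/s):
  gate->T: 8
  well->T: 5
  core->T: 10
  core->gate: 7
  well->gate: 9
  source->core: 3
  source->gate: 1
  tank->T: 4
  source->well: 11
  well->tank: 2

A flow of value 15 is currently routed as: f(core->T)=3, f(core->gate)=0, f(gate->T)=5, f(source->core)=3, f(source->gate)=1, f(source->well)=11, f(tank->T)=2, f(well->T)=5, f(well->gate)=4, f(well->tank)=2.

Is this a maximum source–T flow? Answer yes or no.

Yes

Residual reachable from source: {source}; T is not reachable.
Saturated cut: source->core, source->well, source->gate with total capacity 15 = current flow value. Flow is maximum.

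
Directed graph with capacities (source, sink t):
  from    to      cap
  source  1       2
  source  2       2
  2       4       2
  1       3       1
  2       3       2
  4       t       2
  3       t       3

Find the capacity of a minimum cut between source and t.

3

Max flow = 3 (via 2 augmenting paths).
In the residual at optimum, the set reachable from source is {1, source}.
Cut edges: source→2 (cap 2), 1→3 (cap 1). Sum = 3.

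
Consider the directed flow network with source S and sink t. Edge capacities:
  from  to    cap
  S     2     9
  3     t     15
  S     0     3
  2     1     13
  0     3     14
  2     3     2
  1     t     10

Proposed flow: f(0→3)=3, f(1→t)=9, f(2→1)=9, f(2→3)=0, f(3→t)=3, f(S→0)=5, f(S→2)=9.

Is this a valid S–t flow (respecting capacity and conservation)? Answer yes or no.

Capacity violated on S→0: flow 5 > capacity 3.

No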